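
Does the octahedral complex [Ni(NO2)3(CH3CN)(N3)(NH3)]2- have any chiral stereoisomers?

yes

An octahedron has six vertices in three trans pairs; every non-trans pair is cis.
The distinct arrangements are (4 in all): NO2 mer (3 arrangements); NO2 fac (chiral).
One of these lacks any improper symmetry element and so occurs as an enantiomeric pair, giving 4 + 1 = 5 stereoisomers in total.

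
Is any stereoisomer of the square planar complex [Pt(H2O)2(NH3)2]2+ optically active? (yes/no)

no

A square has two trans pairs of vertices; adjacent vertices are cis.
Systematic placement gives 2 geometric isomers: H2O cis; H2O trans.
Each arrangement has an internal mirror plane or centre of symmetry, so none is chiral.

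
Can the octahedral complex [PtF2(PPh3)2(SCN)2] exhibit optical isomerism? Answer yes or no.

In an octahedral complex each vertex has one trans partner and four cis neighbours.
Systematic placement gives 5 geometric isomers: F trans, PPh3 trans, SCN trans; F trans, PPh3 cis, SCN cis; F cis, PPh3 cis, SCN trans; F cis, PPh3 cis, SCN cis (chiral); F cis, PPh3 trans, SCN cis.
One of these lacks any improper symmetry element and so occurs as an enantiomeric pair, giving 5 + 1 = 6 stereoisomers in total.

yes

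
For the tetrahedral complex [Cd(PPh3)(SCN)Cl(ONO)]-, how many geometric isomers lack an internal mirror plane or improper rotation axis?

All four vertices of a tetrahedron are equivalent and mutually adjacent, so cis/trans isomerism cannot arise.
Only one geometric arrangement is possible; it has no improper symmetry element, so it exists as a pair of enantiomers (2 stereoisomers).

1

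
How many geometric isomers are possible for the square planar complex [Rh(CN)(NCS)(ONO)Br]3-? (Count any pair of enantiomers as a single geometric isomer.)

In a square planar complex each vertex has one trans partner and two cis neighbours.
There are 3 geometric isomers: (Br/NCS trans, CN/ONO trans); (Br/ONO trans, CN/NCS trans); (Br/CN trans, NCS/ONO trans).

3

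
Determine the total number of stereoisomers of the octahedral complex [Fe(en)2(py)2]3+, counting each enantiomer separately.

3

An octahedron has six vertices in three trans pairs; every non-trans pair is cis.
Each en is bidentate and must span two cis positions.
There are 2 geometric isomers: py trans; py cis (chiral).
One of these lacks any improper symmetry element and so occurs as an enantiomeric pair, giving 2 + 1 = 3 stereoisomers in total.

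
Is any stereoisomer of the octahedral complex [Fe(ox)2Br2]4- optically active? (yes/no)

yes

In an octahedral complex each vertex has one trans partner and four cis neighbours.
Each ox is bidentate and must span two cis positions.
There are 2 geometric isomers: Br trans; Br cis (chiral).
One of these lacks any improper symmetry element and so occurs as an enantiomeric pair, giving 2 + 1 = 3 stereoisomers in total.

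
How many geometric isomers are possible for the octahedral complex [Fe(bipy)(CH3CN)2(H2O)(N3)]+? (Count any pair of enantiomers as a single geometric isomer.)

Each bipy is bidentate and must span two cis positions.
Systematic placement gives 4 geometric isomers: CH3CN trans; CH3CN cis (3 arrangements, 2 chiral).

4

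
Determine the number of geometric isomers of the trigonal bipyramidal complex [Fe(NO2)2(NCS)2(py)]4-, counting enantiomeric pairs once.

A trigonal bipyramid has two axial and three equatorial sites, which are chemically inequivalent.
Exhaustive case analysis gives 5 geometric isomers.

5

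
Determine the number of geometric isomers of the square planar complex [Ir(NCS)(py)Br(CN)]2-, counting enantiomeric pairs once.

Working through the distinct placements yields 3 geometric isomers: (Br/NCS trans, CN/py trans); (Br/py trans, CN/NCS trans); (Br/CN trans, NCS/py trans).

3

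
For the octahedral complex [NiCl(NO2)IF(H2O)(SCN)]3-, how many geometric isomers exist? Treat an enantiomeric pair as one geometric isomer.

Systematic enumeration (placing each ligand type in turn and discarding arrangements equivalent by rotation or reflection) gives 15 geometric isomers.

15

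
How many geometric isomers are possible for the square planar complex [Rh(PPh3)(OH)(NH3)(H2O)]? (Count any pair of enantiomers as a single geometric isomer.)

3

In a square planar complex each vertex has one trans partner and two cis neighbours.
Systematic placement gives 3 geometric isomers: (H2O/OH trans, NH3/PPh3 trans); (H2O/PPh3 trans, NH3/OH trans); (H2O/NH3 trans, OH/PPh3 trans).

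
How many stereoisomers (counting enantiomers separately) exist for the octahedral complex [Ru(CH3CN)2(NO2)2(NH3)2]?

6

The six octahedral sites form three mutually perpendicular trans pairs.
Working through the distinct placements yields 5 geometric isomers: CH3CN trans, NO2 trans, NH3 trans; CH3CN trans, NO2 cis, NH3 cis; CH3CN cis, NO2 trans, NH3 cis; CH3CN cis, NO2 cis, NH3 cis (chiral); CH3CN cis, NO2 cis, NH3 trans.
One of these lacks any improper symmetry element and so occurs as an enantiomeric pair, giving 5 + 1 = 6 stereoisomers in total.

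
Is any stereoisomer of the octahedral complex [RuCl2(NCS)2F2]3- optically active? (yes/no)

yes

Working through the distinct placements yields 5 geometric isomers: Cl trans, NCS trans, F trans; Cl trans, NCS cis, F cis; Cl cis, NCS trans, F cis; Cl cis, NCS cis, F cis (chiral); Cl cis, NCS cis, F trans.
One of these lacks any improper symmetry element and so occurs as an enantiomeric pair, giving 5 + 1 = 6 stereoisomers in total.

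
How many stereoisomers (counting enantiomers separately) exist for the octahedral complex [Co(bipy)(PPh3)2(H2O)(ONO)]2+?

The six octahedral sites form three mutually perpendicular trans pairs.
Each bipy is bidentate and must span two cis positions.
Working through the distinct placements yields 4 geometric isomers: PPh3 cis (3 arrangements, 2 chiral); PPh3 trans.
Of these, 2 lack any improper symmetry element and so occur as enantiomeric pairs, giving 4 + 2 = 6 stereoisomers in total.

6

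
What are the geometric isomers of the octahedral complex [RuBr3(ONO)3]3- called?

There are 2 geometric isomers: Br mer; Br fac.

fac and mer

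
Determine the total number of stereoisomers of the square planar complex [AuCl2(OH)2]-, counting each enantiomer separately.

In a square planar complex each vertex has one trans partner and two cis neighbours.
Systematic placement gives 2 geometric isomers: Cl cis; Cl trans.
Each arrangement has an internal mirror plane or centre of symmetry, so none is chiral.

2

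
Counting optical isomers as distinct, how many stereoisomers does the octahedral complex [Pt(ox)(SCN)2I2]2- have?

Each ox is bidentate and must span two cis positions.
Working through the distinct placements yields 3 geometric isomers: SCN cis, I trans; SCN cis, I cis (chiral); SCN trans, I cis.
One of these lacks any improper symmetry element and so occurs as an enantiomeric pair, giving 3 + 1 = 4 stereoisomers in total.

4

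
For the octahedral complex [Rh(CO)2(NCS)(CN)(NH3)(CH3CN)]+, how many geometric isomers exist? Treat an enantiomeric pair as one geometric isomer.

An octahedron has six vertices in three trans pairs; every non-trans pair is cis.
Placing the ligands in turn and identifying arrangements related by rotation or reflection leaves 9 distinct geometric isomers.

9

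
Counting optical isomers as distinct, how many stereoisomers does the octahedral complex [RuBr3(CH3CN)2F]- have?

3

Working through the distinct placements yields 3 geometric isomers: Br mer, CH3CN cis; Br mer, CH3CN trans; Br fac, CH3CN cis.
Each arrangement has an internal mirror plane or centre of symmetry, so none is chiral.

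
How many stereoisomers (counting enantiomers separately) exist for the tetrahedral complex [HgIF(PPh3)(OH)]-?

All four vertices of a tetrahedron are equivalent and mutually adjacent, so cis/trans isomerism cannot arise.
Only one geometric arrangement is possible; it has no improper symmetry element, so it exists as a pair of enantiomers (2 stereoisomers).

2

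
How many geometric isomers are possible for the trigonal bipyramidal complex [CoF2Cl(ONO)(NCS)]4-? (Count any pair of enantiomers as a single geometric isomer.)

7

A trigonal bipyramid has two axial and three equatorial sites, which are chemically inequivalent.
Placing the ligands in turn and identifying arrangements related by rotation or reflection leaves 7 distinct geometric isomers.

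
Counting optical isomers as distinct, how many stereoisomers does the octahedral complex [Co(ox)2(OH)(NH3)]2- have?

In an octahedral complex each vertex has one trans partner and four cis neighbours.
Each ox is bidentate and must span two cis positions.
The distinct arrangements are (2 in all): OH and NH3 mutually trans; OH and NH3 mutually cis (chiral).
One of these lacks any improper symmetry element and so occurs as an enantiomeric pair, giving 2 + 1 = 3 stereoisomers in total.

3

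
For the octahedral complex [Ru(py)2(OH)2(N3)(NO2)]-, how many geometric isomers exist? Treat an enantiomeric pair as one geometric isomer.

In an octahedral complex each vertex has one trans partner and four cis neighbours.
The distinct arrangements are (6 in all): py trans, OH trans; py cis, OH cis (3 arrangements, 2 chiral); py trans, OH cis; py cis, OH trans.

6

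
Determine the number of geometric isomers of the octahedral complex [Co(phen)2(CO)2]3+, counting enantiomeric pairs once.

2

The six octahedral sites form three mutually perpendicular trans pairs.
Each phen is bidentate and must span two cis positions.
Working through the distinct placements yields 2 geometric isomers: CO trans; CO cis (chiral).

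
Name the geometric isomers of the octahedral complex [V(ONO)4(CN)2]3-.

In an octahedral complex each vertex has one trans partner and four cis neighbours.
Systematic placement gives 2 geometric isomers: CN trans; CN cis.

cis and trans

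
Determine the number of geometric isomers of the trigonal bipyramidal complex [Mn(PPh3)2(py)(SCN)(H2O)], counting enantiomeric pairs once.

In a trigonal bipyramid the two axial positions differ from the three equatorial ones.
Systematic enumeration (placing each ligand type in turn and discarding arrangements equivalent by rotation or reflection) gives 7 geometric isomers.

7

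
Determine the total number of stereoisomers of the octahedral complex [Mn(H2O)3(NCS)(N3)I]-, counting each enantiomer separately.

An octahedron has six vertices in three trans pairs; every non-trans pair is cis.
There are 4 geometric isomers: H2O mer (3 arrangements); H2O fac (chiral).
One of these lacks any improper symmetry element and so occurs as an enantiomeric pair, giving 4 + 1 = 5 stereoisomers in total.

5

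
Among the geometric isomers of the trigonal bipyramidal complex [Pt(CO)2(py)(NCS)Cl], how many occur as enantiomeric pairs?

In a trigonal bipyramid the two axial positions differ from the three equatorial ones.
Exhaustive case analysis gives 7 geometric isomers.
Of these, 3 lack any improper symmetry element and so occur as enantiomeric pairs, giving 7 + 3 = 10 stereoisomers in total.

3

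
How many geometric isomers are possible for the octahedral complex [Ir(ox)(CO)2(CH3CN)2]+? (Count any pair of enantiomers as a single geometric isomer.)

Each ox is bidentate and must span two cis positions.
Systematic placement gives 3 geometric isomers: CO cis, CH3CN trans; CO cis, CH3CN cis (chiral); CO trans, CH3CN cis.

3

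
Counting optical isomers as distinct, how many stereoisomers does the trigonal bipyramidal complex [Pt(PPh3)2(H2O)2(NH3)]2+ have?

6

Systematic enumeration (placing each ligand type in turn and discarding arrangements equivalent by rotation or reflection) gives 5 geometric isomers.
One of these lacks any improper symmetry element and so occurs as an enantiomeric pair, giving 5 + 1 = 6 stereoisomers in total.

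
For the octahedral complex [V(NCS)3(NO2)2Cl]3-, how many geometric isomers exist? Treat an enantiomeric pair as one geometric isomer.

3

The distinct arrangements are (3 in all): NCS mer, NO2 trans; NCS fac, NO2 cis; NCS mer, NO2 cis.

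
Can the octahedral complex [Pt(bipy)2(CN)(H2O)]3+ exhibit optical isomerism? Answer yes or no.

yes

An octahedron has six vertices in three trans pairs; every non-trans pair is cis.
Each bipy is bidentate and must span two cis positions.
There are 2 geometric isomers: CN and H2O mutually trans; CN and H2O mutually cis (chiral).
One of these lacks any improper symmetry element and so occurs as an enantiomeric pair, giving 2 + 1 = 3 stereoisomers in total.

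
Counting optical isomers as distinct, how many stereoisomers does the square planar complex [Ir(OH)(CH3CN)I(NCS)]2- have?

In a square planar complex each vertex has one trans partner and two cis neighbours.
Systematic placement gives 3 geometric isomers: (CH3CN/NCS trans, I/OH trans); (CH3CN/OH trans, I/NCS trans); (CH3CN/I trans, NCS/OH trans).
Each arrangement has an internal mirror plane or centre of symmetry, so none is chiral.

3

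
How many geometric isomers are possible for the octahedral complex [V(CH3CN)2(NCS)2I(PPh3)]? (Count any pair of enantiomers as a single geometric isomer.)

6

The distinct arrangements are (6 in all): CH3CN trans, NCS cis; CH3CN trans, NCS trans; CH3CN cis, NCS cis (3 arrangements, 2 chiral); CH3CN cis, NCS trans.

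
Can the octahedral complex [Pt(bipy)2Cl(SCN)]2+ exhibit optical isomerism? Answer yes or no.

yes

Each bipy is bidentate and must span two cis positions.
The distinct arrangements are (2 in all): Cl and SCN mutually trans; Cl and SCN mutually cis (chiral).
One of these lacks any improper symmetry element and so occurs as an enantiomeric pair, giving 2 + 1 = 3 stereoisomers in total.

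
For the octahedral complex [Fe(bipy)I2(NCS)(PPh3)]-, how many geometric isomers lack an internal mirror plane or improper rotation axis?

Each bipy is bidentate and must span two cis positions.
There are 4 geometric isomers: I trans; I cis (3 arrangements, 2 chiral).
Of these, 2 lack any improper symmetry element and so occur as enantiomeric pairs, giving 4 + 2 = 6 stereoisomers in total.

2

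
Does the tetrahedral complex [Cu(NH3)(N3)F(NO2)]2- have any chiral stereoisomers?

yes

In a tetrahedral complex all four positions are equivalent and every pair of ligands is adjacent — there is no cis/trans distinction.
Only one geometric arrangement is possible; it has no improper symmetry element, so it exists as a pair of enantiomers (2 stereoisomers).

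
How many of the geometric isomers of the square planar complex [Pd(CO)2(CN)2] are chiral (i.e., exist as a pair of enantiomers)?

In a square planar complex each vertex has one trans partner and two cis neighbours.
Working through the distinct placements yields 2 geometric isomers: CO cis; CO trans.
Each arrangement has an internal mirror plane or centre of symmetry, so none is chiral.

0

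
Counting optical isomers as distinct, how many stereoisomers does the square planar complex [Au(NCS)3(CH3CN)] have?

1

In a square planar complex each vertex has one trans partner and two cis neighbours.
Only one geometric arrangement is possible.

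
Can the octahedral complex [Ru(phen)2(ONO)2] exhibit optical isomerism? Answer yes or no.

An octahedron has six vertices in three trans pairs; every non-trans pair is cis.
Each phen is bidentate and must span two cis positions.
Working through the distinct placements yields 2 geometric isomers: ONO trans; ONO cis (chiral).
One of these lacks any improper symmetry element and so occurs as an enantiomeric pair, giving 2 + 1 = 3 stereoisomers in total.

yes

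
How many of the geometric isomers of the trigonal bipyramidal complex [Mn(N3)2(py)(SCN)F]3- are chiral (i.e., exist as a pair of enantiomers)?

3

In a trigonal bipyramid the two axial positions differ from the three equatorial ones.
Systematic enumeration (placing each ligand type in turn and discarding arrangements equivalent by rotation or reflection) gives 7 geometric isomers.
Of these, 3 lack any improper symmetry element and so occur as enantiomeric pairs, giving 7 + 3 = 10 stereoisomers in total.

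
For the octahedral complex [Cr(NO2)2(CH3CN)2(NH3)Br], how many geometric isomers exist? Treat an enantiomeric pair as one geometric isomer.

6

In an octahedral complex each vertex has one trans partner and four cis neighbours.
Systematic placement gives 6 geometric isomers: NO2 trans, CH3CN cis; NO2 cis, CH3CN cis (3 arrangements, 2 chiral); NO2 trans, CH3CN trans; NO2 cis, CH3CN trans.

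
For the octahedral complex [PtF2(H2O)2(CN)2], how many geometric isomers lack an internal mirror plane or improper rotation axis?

The six octahedral sites form three mutually perpendicular trans pairs.
Working through the distinct placements yields 5 geometric isomers: F trans, H2O trans, CN trans; F cis, H2O cis, CN trans; F cis, H2O trans, CN cis; F cis, H2O cis, CN cis (chiral); F trans, H2O cis, CN cis.
One of these lacks any improper symmetry element and so occurs as an enantiomeric pair, giving 5 + 1 = 6 stereoisomers in total.

1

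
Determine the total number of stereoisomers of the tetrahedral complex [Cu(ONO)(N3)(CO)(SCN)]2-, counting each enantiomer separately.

2

In a tetrahedral complex all four positions are equivalent and every pair of ligands is adjacent — there is no cis/trans distinction.
Only one geometric arrangement is possible; it has no improper symmetry element, so it exists as a pair of enantiomers (2 stereoisomers).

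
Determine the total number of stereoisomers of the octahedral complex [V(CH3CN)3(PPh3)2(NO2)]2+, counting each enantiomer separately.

3

In an octahedral complex each vertex has one trans partner and four cis neighbours.
Systematic placement gives 3 geometric isomers: CH3CN mer, PPh3 trans; CH3CN mer, PPh3 cis; CH3CN fac, PPh3 cis.
Each arrangement has an internal mirror plane or centre of symmetry, so none is chiral.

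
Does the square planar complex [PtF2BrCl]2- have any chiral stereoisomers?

no

There are 2 geometric isomers: F cis; F trans.
Each arrangement has an internal mirror plane or centre of symmetry, so none is chiral.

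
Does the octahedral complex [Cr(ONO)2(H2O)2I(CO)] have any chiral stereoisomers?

yes

In an octahedral complex each vertex has one trans partner and four cis neighbours.
Systematic placement gives 6 geometric isomers: ONO trans, H2O cis; ONO cis, H2O cis (3 arrangements, 2 chiral); ONO trans, H2O trans; ONO cis, H2O trans.
Of these, 2 lack any improper symmetry element and so occur as enantiomeric pairs, giving 6 + 2 = 8 stereoisomers in total.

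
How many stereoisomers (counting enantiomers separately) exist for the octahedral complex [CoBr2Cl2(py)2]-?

6

In an octahedral complex each vertex has one trans partner and four cis neighbours.
Working through the distinct placements yields 5 geometric isomers: Br trans, Cl trans, py trans; Br trans, Cl cis, py cis; Br cis, Cl cis, py trans; Br cis, Cl cis, py cis (chiral); Br cis, Cl trans, py cis.
One of these lacks any improper symmetry element and so occurs as an enantiomeric pair, giving 5 + 1 = 6 stereoisomers in total.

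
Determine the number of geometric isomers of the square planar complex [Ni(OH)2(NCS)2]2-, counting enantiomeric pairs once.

2

The distinct arrangements are (2 in all): OH cis; OH trans.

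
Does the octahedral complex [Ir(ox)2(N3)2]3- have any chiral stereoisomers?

yes

In an octahedral complex each vertex has one trans partner and four cis neighbours.
Each ox is bidentate and must span two cis positions.
There are 2 geometric isomers: N3 trans; N3 cis (chiral).
One of these lacks any improper symmetry element and so occurs as an enantiomeric pair, giving 2 + 1 = 3 stereoisomers in total.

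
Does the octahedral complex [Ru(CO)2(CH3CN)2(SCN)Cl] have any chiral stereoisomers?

yes

The six octahedral sites form three mutually perpendicular trans pairs.
There are 6 geometric isomers: CO trans, CH3CN trans; CO cis, CH3CN trans; CO cis, CH3CN cis (3 arrangements, 2 chiral); CO trans, CH3CN cis.
Of these, 2 lack any improper symmetry element and so occur as enantiomeric pairs, giving 6 + 2 = 8 stereoisomers in total.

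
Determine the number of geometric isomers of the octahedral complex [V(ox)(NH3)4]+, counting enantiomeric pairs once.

1

In an octahedral complex each vertex has one trans partner and four cis neighbours.
Each ox is bidentate and must span two cis positions.
Only one geometric arrangement is possible.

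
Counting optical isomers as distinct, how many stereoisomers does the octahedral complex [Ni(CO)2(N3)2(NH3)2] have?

6

An octahedron has six vertices in three trans pairs; every non-trans pair is cis.
There are 5 geometric isomers: CO trans, N3 trans, NH3 trans; CO trans, N3 cis, NH3 cis; CO cis, N3 cis, NH3 trans; CO cis, N3 cis, NH3 cis (chiral); CO cis, N3 trans, NH3 cis.
One of these lacks any improper symmetry element and so occurs as an enantiomeric pair, giving 5 + 1 = 6 stereoisomers in total.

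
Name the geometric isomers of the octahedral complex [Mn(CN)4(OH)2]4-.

In an octahedral complex each vertex has one trans partner and four cis neighbours.
There are 2 geometric isomers: OH trans; OH cis.

cis and trans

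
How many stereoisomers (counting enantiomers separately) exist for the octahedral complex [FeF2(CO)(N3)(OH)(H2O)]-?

15

An octahedron has six vertices in three trans pairs; every non-trans pair is cis.
Placing the ligands in turn and identifying arrangements related by rotation or reflection leaves 9 distinct geometric isomers.
Of these, 6 lack any improper symmetry element and so occur as enantiomeric pairs, giving 9 + 6 = 15 stereoisomers in total.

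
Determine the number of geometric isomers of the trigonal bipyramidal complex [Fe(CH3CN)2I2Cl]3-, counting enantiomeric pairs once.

5

In a trigonal bipyramid the two axial positions differ from the three equatorial ones.
Placing the ligands in turn and identifying arrangements related by rotation or reflection leaves 5 distinct geometric isomers.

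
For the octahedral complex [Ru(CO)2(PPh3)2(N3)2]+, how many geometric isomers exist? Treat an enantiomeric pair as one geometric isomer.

5

An octahedron has six vertices in three trans pairs; every non-trans pair is cis.
Systematic placement gives 5 geometric isomers: CO trans, PPh3 trans, N3 trans; CO trans, PPh3 cis, N3 cis; CO cis, PPh3 trans, N3 cis; CO cis, PPh3 cis, N3 cis (chiral); CO cis, PPh3 cis, N3 trans.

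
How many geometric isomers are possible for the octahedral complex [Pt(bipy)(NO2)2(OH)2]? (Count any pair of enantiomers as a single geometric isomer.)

In an octahedral complex each vertex has one trans partner and four cis neighbours.
Each bipy is bidentate and must span two cis positions.
There are 3 geometric isomers: NO2 trans, OH cis; NO2 cis, OH cis (chiral); NO2 cis, OH trans.

3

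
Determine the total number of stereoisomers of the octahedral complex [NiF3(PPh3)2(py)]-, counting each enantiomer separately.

3

Working through the distinct placements yields 3 geometric isomers: F mer, PPh3 cis; F mer, PPh3 trans; F fac, PPh3 cis.
Each arrangement has an internal mirror plane or centre of symmetry, so none is chiral.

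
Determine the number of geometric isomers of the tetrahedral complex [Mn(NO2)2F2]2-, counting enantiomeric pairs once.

In a tetrahedral complex all four positions are equivalent and every pair of ligands is adjacent — there is no cis/trans distinction.
Only one geometric arrangement is possible.

1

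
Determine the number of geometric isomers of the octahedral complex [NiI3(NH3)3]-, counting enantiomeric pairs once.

2

The six octahedral sites form three mutually perpendicular trans pairs.
There are 2 geometric isomers: I mer; I fac.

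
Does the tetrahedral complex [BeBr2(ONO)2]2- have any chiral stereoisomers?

Only one geometric arrangement is possible.

no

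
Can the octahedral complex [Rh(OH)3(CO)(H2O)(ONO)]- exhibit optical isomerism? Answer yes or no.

yes

There are 4 geometric isomers: OH mer (3 arrangements); OH fac (chiral).
One of these lacks any improper symmetry element and so occurs as an enantiomeric pair, giving 4 + 1 = 5 stereoisomers in total.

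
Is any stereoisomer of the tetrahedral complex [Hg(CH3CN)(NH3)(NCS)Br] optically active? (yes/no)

All four vertices of a tetrahedron are equivalent and mutually adjacent, so cis/trans isomerism cannot arise.
Only one geometric arrangement is possible; it has no improper symmetry element, so it exists as a pair of enantiomers (2 stereoisomers).

yes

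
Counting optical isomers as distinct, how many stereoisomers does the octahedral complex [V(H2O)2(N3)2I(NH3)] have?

Working through the distinct placements yields 6 geometric isomers: H2O trans, N3 cis; H2O trans, N3 trans; H2O cis, N3 cis (3 arrangements, 2 chiral); H2O cis, N3 trans.
Of these, 2 lack any improper symmetry element and so occur as enantiomeric pairs, giving 6 + 2 = 8 stereoisomers in total.

8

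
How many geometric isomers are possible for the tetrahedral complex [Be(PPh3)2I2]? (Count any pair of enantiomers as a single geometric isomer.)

1

All four vertices of a tetrahedron are equivalent and mutually adjacent, so cis/trans isomerism cannot arise.
Only one geometric arrangement is possible.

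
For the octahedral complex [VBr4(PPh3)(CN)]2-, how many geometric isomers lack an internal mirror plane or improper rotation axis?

0

The six octahedral sites form three mutually perpendicular trans pairs.
Systematic placement gives 2 geometric isomers: PPh3 and CN mutually trans; PPh3 and CN mutually cis.
Each arrangement has an internal mirror plane or centre of symmetry, so none is chiral.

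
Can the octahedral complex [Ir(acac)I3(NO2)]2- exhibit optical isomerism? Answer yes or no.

The six octahedral sites form three mutually perpendicular trans pairs.
Each acac is bidentate and must span two cis positions.
Systematic placement gives 2 geometric isomers: I mer; I fac.
Each arrangement has an internal mirror plane or centre of symmetry, so none is chiral.

no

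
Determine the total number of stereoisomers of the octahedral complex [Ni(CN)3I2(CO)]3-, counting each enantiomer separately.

3

The six octahedral sites form three mutually perpendicular trans pairs.
Systematic placement gives 3 geometric isomers: CN mer, I trans; CN mer, I cis; CN fac, I cis.
Each arrangement has an internal mirror plane or centre of symmetry, so none is chiral.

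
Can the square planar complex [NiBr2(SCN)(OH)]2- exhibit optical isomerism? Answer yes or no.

In a square planar complex each vertex has one trans partner and two cis neighbours.
Working through the distinct placements yields 2 geometric isomers: Br cis; Br trans.
Each arrangement has an internal mirror plane or centre of symmetry, so none is chiral.

no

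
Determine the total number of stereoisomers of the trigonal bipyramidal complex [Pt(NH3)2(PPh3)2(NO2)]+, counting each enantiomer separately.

6

In a trigonal bipyramid the two axial positions differ from the three equatorial ones.
Exhaustive case analysis gives 5 geometric isomers.
One of these lacks any improper symmetry element and so occurs as an enantiomeric pair, giving 5 + 1 = 6 stereoisomers in total.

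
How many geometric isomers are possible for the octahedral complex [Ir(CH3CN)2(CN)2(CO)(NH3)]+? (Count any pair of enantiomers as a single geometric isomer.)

6

In an octahedral complex each vertex has one trans partner and four cis neighbours.
Working through the distinct placements yields 6 geometric isomers: CH3CN trans, CN trans; CH3CN trans, CN cis; CH3CN cis, CN cis (3 arrangements, 2 chiral); CH3CN cis, CN trans.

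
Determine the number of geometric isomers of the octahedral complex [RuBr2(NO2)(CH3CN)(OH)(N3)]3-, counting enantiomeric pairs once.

9

In an octahedral complex each vertex has one trans partner and four cis neighbours.
Systematic enumeration (placing each ligand type in turn and discarding arrangements equivalent by rotation or reflection) gives 9 geometric isomers.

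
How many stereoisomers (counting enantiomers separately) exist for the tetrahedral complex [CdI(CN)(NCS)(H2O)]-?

2

All four vertices of a tetrahedron are equivalent and mutually adjacent, so cis/trans isomerism cannot arise.
Only one geometric arrangement is possible; it has no improper symmetry element, so it exists as a pair of enantiomers (2 stereoisomers).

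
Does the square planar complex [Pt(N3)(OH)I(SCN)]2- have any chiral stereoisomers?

no

In a square planar complex each vertex has one trans partner and two cis neighbours.
Systematic placement gives 3 geometric isomers: (I/OH trans, N3/SCN trans); (I/SCN trans, N3/OH trans); (I/N3 trans, OH/SCN trans).
Each arrangement has an internal mirror plane or centre of symmetry, so none is chiral.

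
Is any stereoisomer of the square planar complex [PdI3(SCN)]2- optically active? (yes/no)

no

A square has two trans pairs of vertices; adjacent vertices are cis.
Only one geometric arrangement is possible.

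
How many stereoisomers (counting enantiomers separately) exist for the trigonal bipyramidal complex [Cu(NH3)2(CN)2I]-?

In a trigonal bipyramid the two axial positions differ from the three equatorial ones.
Exhaustive case analysis gives 5 geometric isomers.
One of these lacks any improper symmetry element and so occurs as an enantiomeric pair, giving 5 + 1 = 6 stereoisomers in total.

6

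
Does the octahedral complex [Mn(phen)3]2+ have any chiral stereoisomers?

yes

In an octahedral complex each vertex has one trans partner and four cis neighbours.
Each phen is bidentate and must span two cis positions.
Only one geometric arrangement is possible; it has no improper symmetry element, so it exists as a pair of enantiomers (2 stereoisomers).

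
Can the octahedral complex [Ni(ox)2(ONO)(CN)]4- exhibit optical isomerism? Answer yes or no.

The six octahedral sites form three mutually perpendicular trans pairs.
Each ox is bidentate and must span two cis positions.
The distinct arrangements are (2 in all): ONO and CN mutually trans; ONO and CN mutually cis (chiral).
One of these lacks any improper symmetry element and so occurs as an enantiomeric pair, giving 2 + 1 = 3 stereoisomers in total.

yes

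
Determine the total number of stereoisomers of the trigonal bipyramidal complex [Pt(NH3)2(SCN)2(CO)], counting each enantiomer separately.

6

In a trigonal bipyramid the two axial positions differ from the three equatorial ones.
Systematic enumeration (placing each ligand type in turn and discarding arrangements equivalent by rotation or reflection) gives 5 geometric isomers.
One of these lacks any improper symmetry element and so occurs as an enantiomeric pair, giving 5 + 1 = 6 stereoisomers in total.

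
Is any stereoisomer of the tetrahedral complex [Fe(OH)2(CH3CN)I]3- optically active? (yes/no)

no

In a tetrahedral complex all four positions are equivalent and every pair of ligands is adjacent — there is no cis/trans distinction.
Only one geometric arrangement is possible.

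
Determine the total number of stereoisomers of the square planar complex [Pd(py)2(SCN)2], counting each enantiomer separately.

A square has two trans pairs of vertices; adjacent vertices are cis.
Systematic placement gives 2 geometric isomers: py cis; py trans.
Each arrangement has an internal mirror plane or centre of symmetry, so none is chiral.

2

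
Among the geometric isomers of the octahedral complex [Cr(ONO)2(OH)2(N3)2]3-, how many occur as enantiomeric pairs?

1

The six octahedral sites form three mutually perpendicular trans pairs.
Systematic placement gives 5 geometric isomers: ONO trans, OH trans, N3 trans; ONO cis, OH cis, N3 trans; ONO trans, OH cis, N3 cis; ONO cis, OH cis, N3 cis (chiral); ONO cis, OH trans, N3 cis.
One of these lacks any improper symmetry element and so occurs as an enantiomeric pair, giving 5 + 1 = 6 stereoisomers in total.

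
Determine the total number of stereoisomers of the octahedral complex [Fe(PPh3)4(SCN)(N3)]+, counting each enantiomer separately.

In an octahedral complex each vertex has one trans partner and four cis neighbours.
Systematic placement gives 2 geometric isomers: SCN and N3 mutually cis; SCN and N3 mutually trans.
Each arrangement has an internal mirror plane or centre of symmetry, so none is chiral.

2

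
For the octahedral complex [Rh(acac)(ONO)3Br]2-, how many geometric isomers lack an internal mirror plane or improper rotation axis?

0

The six octahedral sites form three mutually perpendicular trans pairs.
Each acac is bidentate and must span two cis positions.
There are 2 geometric isomers: ONO fac; ONO mer.
Each arrangement has an internal mirror plane or centre of symmetry, so none is chiral.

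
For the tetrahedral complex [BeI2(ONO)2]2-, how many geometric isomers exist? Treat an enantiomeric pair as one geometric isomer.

1

All four vertices of a tetrahedron are equivalent and mutually adjacent, so cis/trans isomerism cannot arise.
Only one geometric arrangement is possible.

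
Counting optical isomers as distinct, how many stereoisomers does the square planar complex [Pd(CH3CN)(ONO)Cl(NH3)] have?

A square has two trans pairs of vertices; adjacent vertices are cis.
There are 3 geometric isomers: (CH3CN/NH3 trans, Cl/ONO trans); (CH3CN/ONO trans, Cl/NH3 trans); (CH3CN/Cl trans, NH3/ONO trans).
Each arrangement has an internal mirror plane or centre of symmetry, so none is chiral.

3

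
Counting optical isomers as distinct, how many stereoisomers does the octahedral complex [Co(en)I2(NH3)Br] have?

6

In an octahedral complex each vertex has one trans partner and four cis neighbours.
Each en is bidentate and must span two cis positions.
Working through the distinct placements yields 4 geometric isomers: I cis (3 arrangements, 2 chiral); I trans.
Of these, 2 lack any improper symmetry element and so occur as enantiomeric pairs, giving 4 + 2 = 6 stereoisomers in total.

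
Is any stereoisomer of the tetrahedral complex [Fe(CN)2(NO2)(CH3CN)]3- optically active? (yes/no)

no

Only one geometric arrangement is possible.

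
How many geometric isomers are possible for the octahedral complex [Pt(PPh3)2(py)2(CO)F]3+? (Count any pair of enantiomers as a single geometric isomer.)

6

An octahedron has six vertices in three trans pairs; every non-trans pair is cis.
There are 6 geometric isomers: PPh3 trans, py trans; PPh3 cis, py cis (3 arrangements, 2 chiral); PPh3 cis, py trans; PPh3 trans, py cis.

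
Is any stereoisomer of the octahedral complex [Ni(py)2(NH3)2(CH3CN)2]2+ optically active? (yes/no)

Systematic placement gives 5 geometric isomers: py trans, NH3 trans, CH3CN trans; py cis, NH3 cis, CH3CN trans; py trans, NH3 cis, CH3CN cis; py cis, NH3 cis, CH3CN cis (chiral); py cis, NH3 trans, CH3CN cis.
One of these lacks any improper symmetry element and so occurs as an enantiomeric pair, giving 5 + 1 = 6 stereoisomers in total.

yes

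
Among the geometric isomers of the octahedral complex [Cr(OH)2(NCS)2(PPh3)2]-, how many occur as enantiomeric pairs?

An octahedron has six vertices in three trans pairs; every non-trans pair is cis.
There are 5 geometric isomers: OH trans, NCS trans, PPh3 trans; OH cis, NCS trans, PPh3 cis; OH cis, NCS cis, PPh3 trans; OH cis, NCS cis, PPh3 cis (chiral); OH trans, NCS cis, PPh3 cis.
One of these lacks any improper symmetry element and so occurs as an enantiomeric pair, giving 5 + 1 = 6 stereoisomers in total.

1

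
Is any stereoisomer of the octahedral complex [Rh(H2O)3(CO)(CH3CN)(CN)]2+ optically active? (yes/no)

yes

The distinct arrangements are (4 in all): H2O mer (3 arrangements); H2O fac (chiral).
One of these lacks any improper symmetry element and so occurs as an enantiomeric pair, giving 4 + 1 = 5 stereoisomers in total.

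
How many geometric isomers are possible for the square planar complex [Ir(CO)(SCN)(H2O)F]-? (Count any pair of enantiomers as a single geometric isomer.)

The distinct arrangements are (3 in all): (CO/H2O trans, F/SCN trans); (CO/SCN trans, F/H2O trans); (CO/F trans, H2O/SCN trans).

3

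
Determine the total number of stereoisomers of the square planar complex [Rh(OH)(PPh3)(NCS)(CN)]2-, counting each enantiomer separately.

The distinct arrangements are (3 in all): (CN/OH trans, NCS/PPh3 trans); (CN/PPh3 trans, NCS/OH trans); (CN/NCS trans, OH/PPh3 trans).
Each arrangement has an internal mirror plane or centre of symmetry, so none is chiral.

3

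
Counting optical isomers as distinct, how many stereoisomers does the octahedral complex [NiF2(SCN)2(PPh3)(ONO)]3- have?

An octahedron has six vertices in three trans pairs; every non-trans pair is cis.
The distinct arrangements are (6 in all): F trans, SCN trans; F trans, SCN cis; F cis, SCN trans; F cis, SCN cis (3 arrangements, 2 chiral).
Of these, 2 lack any improper symmetry element and so occur as enantiomeric pairs, giving 6 + 2 = 8 stereoisomers in total.

8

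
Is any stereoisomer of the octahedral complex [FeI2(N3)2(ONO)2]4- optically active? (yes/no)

yes

Systematic placement gives 5 geometric isomers: I trans, N3 trans, ONO trans; I trans, N3 cis, ONO cis; I cis, N3 cis, ONO trans; I cis, N3 cis, ONO cis (chiral); I cis, N3 trans, ONO cis.
One of these lacks any improper symmetry element and so occurs as an enantiomeric pair, giving 5 + 1 = 6 stereoisomers in total.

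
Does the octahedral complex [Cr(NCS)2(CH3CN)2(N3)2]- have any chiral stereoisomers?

The six octahedral sites form three mutually perpendicular trans pairs.
The distinct arrangements are (5 in all): NCS trans, CH3CN trans, N3 trans; NCS cis, CH3CN trans, N3 cis; NCS trans, CH3CN cis, N3 cis; NCS cis, CH3CN cis, N3 cis (chiral); NCS cis, CH3CN cis, N3 trans.
One of these lacks any improper symmetry element and so occurs as an enantiomeric pair, giving 5 + 1 = 6 stereoisomers in total.

yes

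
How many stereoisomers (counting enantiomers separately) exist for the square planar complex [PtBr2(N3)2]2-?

The distinct arrangements are (2 in all): Br cis; Br trans.
Each arrangement has an internal mirror plane or centre of symmetry, so none is chiral.

2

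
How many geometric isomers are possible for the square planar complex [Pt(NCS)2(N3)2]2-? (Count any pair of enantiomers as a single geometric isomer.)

2

In a square planar complex each vertex has one trans partner and two cis neighbours.
Working through the distinct placements yields 2 geometric isomers: NCS cis; NCS trans.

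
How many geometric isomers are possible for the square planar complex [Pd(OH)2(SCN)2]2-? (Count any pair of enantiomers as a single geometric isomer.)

2

A square has two trans pairs of vertices; adjacent vertices are cis.
Systematic placement gives 2 geometric isomers: OH cis; OH trans.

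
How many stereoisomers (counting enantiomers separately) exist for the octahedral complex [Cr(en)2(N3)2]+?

3

The six octahedral sites form three mutually perpendicular trans pairs.
Each en is bidentate and must span two cis positions.
Systematic placement gives 2 geometric isomers: N3 trans; N3 cis (chiral).
One of these lacks any improper symmetry element and so occurs as an enantiomeric pair, giving 2 + 1 = 3 stereoisomers in total.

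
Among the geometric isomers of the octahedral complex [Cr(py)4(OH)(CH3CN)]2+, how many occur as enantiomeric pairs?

0

The six octahedral sites form three mutually perpendicular trans pairs.
Working through the distinct placements yields 2 geometric isomers: OH and CH3CN mutually trans; OH and CH3CN mutually cis.
Each arrangement has an internal mirror plane or centre of symmetry, so none is chiral.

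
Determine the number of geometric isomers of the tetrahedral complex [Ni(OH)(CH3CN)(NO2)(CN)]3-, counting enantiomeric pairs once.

1

In a tetrahedral complex all four positions are equivalent and every pair of ligands is adjacent — there is no cis/trans distinction.
Only one geometric arrangement is possible; it has no improper symmetry element, so it exists as a pair of enantiomers (2 stereoisomers).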